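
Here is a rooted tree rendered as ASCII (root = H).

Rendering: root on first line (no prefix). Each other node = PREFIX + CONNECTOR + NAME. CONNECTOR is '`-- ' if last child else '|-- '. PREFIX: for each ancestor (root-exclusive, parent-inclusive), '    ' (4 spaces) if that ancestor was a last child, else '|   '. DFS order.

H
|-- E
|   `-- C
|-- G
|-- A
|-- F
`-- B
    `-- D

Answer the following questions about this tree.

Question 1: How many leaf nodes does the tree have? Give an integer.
Answer: 5

Derivation:
Leaves (nodes with no children): A, C, D, F, G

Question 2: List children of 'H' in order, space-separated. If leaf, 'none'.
Answer: E G A F B

Derivation:
Node H's children (from adjacency): E, G, A, F, B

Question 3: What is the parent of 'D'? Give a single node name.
Answer: B

Derivation:
Scan adjacency: D appears as child of B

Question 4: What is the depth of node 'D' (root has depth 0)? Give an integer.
Path from root to D: H -> B -> D
Depth = number of edges = 2

Answer: 2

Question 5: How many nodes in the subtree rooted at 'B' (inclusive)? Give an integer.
Subtree rooted at B contains: B, D
Count = 2

Answer: 2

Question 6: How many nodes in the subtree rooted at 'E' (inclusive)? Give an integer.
Subtree rooted at E contains: C, E
Count = 2

Answer: 2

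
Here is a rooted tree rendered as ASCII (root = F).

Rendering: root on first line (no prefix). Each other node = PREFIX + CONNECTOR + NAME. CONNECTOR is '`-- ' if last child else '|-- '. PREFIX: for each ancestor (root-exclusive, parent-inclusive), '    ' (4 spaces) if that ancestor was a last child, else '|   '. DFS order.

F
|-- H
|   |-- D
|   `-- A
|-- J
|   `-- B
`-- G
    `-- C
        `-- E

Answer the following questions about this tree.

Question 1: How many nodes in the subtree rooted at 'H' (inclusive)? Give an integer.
Subtree rooted at H contains: A, D, H
Count = 3

Answer: 3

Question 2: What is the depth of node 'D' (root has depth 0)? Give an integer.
Answer: 2

Derivation:
Path from root to D: F -> H -> D
Depth = number of edges = 2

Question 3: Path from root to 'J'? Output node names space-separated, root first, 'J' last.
Answer: F J

Derivation:
Walk down from root: F -> J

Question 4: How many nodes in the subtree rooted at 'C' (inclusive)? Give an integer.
Answer: 2

Derivation:
Subtree rooted at C contains: C, E
Count = 2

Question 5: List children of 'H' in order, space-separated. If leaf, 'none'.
Node H's children (from adjacency): D, A

Answer: D A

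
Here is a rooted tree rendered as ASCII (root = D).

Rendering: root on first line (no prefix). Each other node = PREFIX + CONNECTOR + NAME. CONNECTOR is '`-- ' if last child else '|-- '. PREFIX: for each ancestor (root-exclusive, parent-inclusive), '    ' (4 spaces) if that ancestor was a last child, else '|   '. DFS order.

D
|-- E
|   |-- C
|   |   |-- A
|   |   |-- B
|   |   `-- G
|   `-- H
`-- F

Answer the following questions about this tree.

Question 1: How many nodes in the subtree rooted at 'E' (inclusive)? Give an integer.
Answer: 6

Derivation:
Subtree rooted at E contains: A, B, C, E, G, H
Count = 6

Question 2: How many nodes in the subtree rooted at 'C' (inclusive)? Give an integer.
Answer: 4

Derivation:
Subtree rooted at C contains: A, B, C, G
Count = 4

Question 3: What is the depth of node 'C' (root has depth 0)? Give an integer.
Path from root to C: D -> E -> C
Depth = number of edges = 2

Answer: 2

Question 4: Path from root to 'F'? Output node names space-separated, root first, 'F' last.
Answer: D F

Derivation:
Walk down from root: D -> F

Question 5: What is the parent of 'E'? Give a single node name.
Scan adjacency: E appears as child of D

Answer: D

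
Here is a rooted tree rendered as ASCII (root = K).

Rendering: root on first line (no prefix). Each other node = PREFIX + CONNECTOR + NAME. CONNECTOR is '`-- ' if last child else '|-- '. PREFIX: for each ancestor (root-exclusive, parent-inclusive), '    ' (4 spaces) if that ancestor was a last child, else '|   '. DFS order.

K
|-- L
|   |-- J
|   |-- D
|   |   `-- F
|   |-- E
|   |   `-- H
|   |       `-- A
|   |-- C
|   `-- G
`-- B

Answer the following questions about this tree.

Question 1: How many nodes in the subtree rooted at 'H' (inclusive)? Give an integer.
Answer: 2

Derivation:
Subtree rooted at H contains: A, H
Count = 2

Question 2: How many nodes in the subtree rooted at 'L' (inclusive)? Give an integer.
Answer: 9

Derivation:
Subtree rooted at L contains: A, C, D, E, F, G, H, J, L
Count = 9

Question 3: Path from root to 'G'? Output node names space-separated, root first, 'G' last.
Walk down from root: K -> L -> G

Answer: K L G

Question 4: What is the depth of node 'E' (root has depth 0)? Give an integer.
Answer: 2

Derivation:
Path from root to E: K -> L -> E
Depth = number of edges = 2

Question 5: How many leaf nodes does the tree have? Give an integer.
Answer: 6

Derivation:
Leaves (nodes with no children): A, B, C, F, G, J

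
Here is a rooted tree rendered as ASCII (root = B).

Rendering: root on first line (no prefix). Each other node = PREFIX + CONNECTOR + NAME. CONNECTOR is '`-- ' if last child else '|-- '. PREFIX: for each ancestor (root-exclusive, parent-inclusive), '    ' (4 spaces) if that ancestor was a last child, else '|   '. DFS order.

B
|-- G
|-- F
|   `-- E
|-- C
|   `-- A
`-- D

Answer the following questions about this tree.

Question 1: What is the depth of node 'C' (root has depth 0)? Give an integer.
Answer: 1

Derivation:
Path from root to C: B -> C
Depth = number of edges = 1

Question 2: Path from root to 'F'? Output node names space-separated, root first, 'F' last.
Answer: B F

Derivation:
Walk down from root: B -> F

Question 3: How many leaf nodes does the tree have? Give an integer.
Leaves (nodes with no children): A, D, E, G

Answer: 4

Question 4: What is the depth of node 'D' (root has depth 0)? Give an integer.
Path from root to D: B -> D
Depth = number of edges = 1

Answer: 1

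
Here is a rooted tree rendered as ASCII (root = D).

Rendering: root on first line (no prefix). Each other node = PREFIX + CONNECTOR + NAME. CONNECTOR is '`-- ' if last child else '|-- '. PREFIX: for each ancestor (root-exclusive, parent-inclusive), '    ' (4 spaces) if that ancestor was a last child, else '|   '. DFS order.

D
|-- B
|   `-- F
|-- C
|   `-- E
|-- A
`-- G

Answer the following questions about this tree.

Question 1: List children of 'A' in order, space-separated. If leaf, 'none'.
Answer: none

Derivation:
Node A's children (from adjacency): (leaf)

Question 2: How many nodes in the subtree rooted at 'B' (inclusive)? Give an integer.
Answer: 2

Derivation:
Subtree rooted at B contains: B, F
Count = 2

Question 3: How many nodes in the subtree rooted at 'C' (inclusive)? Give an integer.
Subtree rooted at C contains: C, E
Count = 2

Answer: 2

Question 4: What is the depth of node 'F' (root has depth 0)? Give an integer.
Answer: 2

Derivation:
Path from root to F: D -> B -> F
Depth = number of edges = 2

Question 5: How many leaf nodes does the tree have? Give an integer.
Leaves (nodes with no children): A, E, F, G

Answer: 4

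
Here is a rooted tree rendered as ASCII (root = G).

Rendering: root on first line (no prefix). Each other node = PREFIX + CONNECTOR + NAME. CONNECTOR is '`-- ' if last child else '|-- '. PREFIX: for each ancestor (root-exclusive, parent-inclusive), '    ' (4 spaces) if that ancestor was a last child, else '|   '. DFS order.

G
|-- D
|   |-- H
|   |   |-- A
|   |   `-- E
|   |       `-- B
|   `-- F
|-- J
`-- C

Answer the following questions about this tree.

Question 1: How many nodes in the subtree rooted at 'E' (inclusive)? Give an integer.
Subtree rooted at E contains: B, E
Count = 2

Answer: 2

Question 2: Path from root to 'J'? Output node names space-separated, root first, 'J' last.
Answer: G J

Derivation:
Walk down from root: G -> J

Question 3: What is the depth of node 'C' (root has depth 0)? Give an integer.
Path from root to C: G -> C
Depth = number of edges = 1

Answer: 1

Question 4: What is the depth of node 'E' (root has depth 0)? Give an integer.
Answer: 3

Derivation:
Path from root to E: G -> D -> H -> E
Depth = number of edges = 3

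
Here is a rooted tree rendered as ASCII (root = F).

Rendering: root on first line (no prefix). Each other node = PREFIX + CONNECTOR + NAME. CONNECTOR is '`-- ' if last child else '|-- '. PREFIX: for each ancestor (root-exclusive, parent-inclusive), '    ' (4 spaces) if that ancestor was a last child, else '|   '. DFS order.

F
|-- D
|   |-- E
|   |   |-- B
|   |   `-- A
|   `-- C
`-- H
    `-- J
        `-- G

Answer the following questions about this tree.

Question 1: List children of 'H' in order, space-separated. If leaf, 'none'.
Answer: J

Derivation:
Node H's children (from adjacency): J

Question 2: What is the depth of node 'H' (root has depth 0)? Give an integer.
Path from root to H: F -> H
Depth = number of edges = 1

Answer: 1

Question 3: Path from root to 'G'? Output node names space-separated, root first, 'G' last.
Walk down from root: F -> H -> J -> G

Answer: F H J G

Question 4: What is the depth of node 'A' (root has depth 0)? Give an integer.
Path from root to A: F -> D -> E -> A
Depth = number of edges = 3

Answer: 3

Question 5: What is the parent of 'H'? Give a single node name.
Scan adjacency: H appears as child of F

Answer: F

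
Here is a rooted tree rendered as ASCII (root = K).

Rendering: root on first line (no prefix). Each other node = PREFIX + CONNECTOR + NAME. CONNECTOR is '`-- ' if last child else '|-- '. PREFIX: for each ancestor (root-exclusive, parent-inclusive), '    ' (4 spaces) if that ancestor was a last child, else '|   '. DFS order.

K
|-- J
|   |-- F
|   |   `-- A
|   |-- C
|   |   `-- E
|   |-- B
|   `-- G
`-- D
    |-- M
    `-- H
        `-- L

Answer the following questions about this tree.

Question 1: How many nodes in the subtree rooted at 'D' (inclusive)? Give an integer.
Answer: 4

Derivation:
Subtree rooted at D contains: D, H, L, M
Count = 4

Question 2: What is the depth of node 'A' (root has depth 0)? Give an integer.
Answer: 3

Derivation:
Path from root to A: K -> J -> F -> A
Depth = number of edges = 3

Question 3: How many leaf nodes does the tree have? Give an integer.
Answer: 6

Derivation:
Leaves (nodes with no children): A, B, E, G, L, M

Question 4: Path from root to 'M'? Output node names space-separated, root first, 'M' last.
Walk down from root: K -> D -> M

Answer: K D M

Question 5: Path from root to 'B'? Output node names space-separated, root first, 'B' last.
Answer: K J B

Derivation:
Walk down from root: K -> J -> B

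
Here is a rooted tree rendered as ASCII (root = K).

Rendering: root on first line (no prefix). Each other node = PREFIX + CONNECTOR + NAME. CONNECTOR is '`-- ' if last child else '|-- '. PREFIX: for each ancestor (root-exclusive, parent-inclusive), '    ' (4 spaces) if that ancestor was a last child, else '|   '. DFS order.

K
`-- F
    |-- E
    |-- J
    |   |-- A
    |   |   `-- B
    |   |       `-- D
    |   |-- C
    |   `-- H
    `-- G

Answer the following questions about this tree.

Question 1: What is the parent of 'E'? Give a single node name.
Answer: F

Derivation:
Scan adjacency: E appears as child of F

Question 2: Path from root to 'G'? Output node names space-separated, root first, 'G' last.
Walk down from root: K -> F -> G

Answer: K F G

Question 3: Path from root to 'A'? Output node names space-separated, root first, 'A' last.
Walk down from root: K -> F -> J -> A

Answer: K F J A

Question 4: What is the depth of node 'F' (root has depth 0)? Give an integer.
Path from root to F: K -> F
Depth = number of edges = 1

Answer: 1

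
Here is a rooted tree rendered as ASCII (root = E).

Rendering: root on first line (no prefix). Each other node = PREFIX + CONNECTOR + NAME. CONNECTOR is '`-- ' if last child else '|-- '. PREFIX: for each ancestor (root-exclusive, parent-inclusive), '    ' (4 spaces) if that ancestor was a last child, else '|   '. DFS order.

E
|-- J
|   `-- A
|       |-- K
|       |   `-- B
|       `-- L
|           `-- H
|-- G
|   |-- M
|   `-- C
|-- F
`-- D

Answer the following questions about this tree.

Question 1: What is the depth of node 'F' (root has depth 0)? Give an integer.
Answer: 1

Derivation:
Path from root to F: E -> F
Depth = number of edges = 1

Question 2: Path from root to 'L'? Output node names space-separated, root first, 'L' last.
Walk down from root: E -> J -> A -> L

Answer: E J A L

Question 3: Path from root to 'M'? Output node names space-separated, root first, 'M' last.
Answer: E G M

Derivation:
Walk down from root: E -> G -> M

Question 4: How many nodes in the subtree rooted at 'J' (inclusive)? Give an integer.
Answer: 6

Derivation:
Subtree rooted at J contains: A, B, H, J, K, L
Count = 6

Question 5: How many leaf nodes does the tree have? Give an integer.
Leaves (nodes with no children): B, C, D, F, H, M

Answer: 6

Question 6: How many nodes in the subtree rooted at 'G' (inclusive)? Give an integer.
Subtree rooted at G contains: C, G, M
Count = 3

Answer: 3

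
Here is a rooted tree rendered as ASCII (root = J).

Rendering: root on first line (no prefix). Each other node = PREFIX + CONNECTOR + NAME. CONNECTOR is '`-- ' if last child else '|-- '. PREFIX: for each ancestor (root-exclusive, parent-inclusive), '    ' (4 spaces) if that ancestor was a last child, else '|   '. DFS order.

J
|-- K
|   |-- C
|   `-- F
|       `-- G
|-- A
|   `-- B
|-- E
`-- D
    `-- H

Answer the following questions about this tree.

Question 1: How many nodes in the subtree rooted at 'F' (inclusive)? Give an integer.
Subtree rooted at F contains: F, G
Count = 2

Answer: 2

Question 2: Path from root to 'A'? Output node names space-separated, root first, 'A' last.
Answer: J A

Derivation:
Walk down from root: J -> A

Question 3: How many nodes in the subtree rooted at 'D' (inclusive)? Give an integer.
Answer: 2

Derivation:
Subtree rooted at D contains: D, H
Count = 2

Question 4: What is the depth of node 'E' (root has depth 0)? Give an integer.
Answer: 1

Derivation:
Path from root to E: J -> E
Depth = number of edges = 1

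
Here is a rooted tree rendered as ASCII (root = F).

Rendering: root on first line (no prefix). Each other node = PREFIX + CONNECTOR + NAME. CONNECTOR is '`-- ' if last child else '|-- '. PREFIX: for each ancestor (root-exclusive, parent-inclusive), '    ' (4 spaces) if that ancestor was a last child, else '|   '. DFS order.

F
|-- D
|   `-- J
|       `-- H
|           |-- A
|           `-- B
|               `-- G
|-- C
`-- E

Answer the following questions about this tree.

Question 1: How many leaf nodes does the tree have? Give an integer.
Answer: 4

Derivation:
Leaves (nodes with no children): A, C, E, G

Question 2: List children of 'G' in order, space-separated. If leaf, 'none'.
Answer: none

Derivation:
Node G's children (from adjacency): (leaf)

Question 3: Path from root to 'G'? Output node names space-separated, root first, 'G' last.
Walk down from root: F -> D -> J -> H -> B -> G

Answer: F D J H B G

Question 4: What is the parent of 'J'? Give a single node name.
Answer: D

Derivation:
Scan adjacency: J appears as child of D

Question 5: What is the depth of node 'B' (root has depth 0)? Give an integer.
Answer: 4

Derivation:
Path from root to B: F -> D -> J -> H -> B
Depth = number of edges = 4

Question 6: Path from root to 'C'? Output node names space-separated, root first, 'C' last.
Walk down from root: F -> C

Answer: F C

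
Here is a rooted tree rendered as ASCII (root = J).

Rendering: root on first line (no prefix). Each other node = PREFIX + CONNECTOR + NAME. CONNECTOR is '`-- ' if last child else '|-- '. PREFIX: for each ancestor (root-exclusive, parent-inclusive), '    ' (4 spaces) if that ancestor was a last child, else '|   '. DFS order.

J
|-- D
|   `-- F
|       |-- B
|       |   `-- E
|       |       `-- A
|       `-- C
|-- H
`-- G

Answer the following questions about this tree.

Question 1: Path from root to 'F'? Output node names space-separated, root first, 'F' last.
Answer: J D F

Derivation:
Walk down from root: J -> D -> F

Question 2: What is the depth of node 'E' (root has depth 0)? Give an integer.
Path from root to E: J -> D -> F -> B -> E
Depth = number of edges = 4

Answer: 4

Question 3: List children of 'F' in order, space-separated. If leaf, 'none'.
Answer: B C

Derivation:
Node F's children (from adjacency): B, C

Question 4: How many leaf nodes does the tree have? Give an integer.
Answer: 4

Derivation:
Leaves (nodes with no children): A, C, G, H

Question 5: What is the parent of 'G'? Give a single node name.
Scan adjacency: G appears as child of J

Answer: J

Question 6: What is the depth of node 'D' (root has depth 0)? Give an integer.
Answer: 1

Derivation:
Path from root to D: J -> D
Depth = number of edges = 1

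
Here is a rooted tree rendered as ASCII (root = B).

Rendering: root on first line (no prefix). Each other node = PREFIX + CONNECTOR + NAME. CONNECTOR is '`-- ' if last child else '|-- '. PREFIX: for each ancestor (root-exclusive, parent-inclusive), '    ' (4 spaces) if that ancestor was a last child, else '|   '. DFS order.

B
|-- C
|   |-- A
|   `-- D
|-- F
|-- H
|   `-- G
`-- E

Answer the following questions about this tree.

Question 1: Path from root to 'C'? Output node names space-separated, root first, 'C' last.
Walk down from root: B -> C

Answer: B C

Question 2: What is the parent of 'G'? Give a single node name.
Answer: H

Derivation:
Scan adjacency: G appears as child of H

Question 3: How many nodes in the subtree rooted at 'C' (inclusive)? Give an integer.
Subtree rooted at C contains: A, C, D
Count = 3

Answer: 3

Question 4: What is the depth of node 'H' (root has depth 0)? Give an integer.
Answer: 1

Derivation:
Path from root to H: B -> H
Depth = number of edges = 1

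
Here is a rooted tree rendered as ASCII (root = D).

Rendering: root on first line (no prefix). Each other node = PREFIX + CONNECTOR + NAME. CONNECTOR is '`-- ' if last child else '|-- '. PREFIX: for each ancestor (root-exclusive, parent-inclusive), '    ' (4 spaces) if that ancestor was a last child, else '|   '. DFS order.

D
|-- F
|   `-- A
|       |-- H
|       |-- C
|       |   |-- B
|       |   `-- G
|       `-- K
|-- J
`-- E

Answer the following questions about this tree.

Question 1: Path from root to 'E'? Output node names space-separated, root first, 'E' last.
Walk down from root: D -> E

Answer: D E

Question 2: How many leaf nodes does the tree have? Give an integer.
Leaves (nodes with no children): B, E, G, H, J, K

Answer: 6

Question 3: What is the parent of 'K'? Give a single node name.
Answer: A

Derivation:
Scan adjacency: K appears as child of A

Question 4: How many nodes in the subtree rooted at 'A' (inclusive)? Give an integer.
Subtree rooted at A contains: A, B, C, G, H, K
Count = 6

Answer: 6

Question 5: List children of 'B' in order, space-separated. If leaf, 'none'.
Answer: none

Derivation:
Node B's children (from adjacency): (leaf)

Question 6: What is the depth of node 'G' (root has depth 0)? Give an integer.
Path from root to G: D -> F -> A -> C -> G
Depth = number of edges = 4

Answer: 4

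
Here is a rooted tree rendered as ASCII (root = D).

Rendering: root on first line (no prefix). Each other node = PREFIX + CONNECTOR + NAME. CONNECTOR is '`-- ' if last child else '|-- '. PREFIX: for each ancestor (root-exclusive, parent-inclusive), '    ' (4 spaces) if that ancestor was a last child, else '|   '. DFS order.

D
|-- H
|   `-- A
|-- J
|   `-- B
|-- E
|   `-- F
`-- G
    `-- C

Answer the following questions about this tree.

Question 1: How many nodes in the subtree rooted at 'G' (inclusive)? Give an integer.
Answer: 2

Derivation:
Subtree rooted at G contains: C, G
Count = 2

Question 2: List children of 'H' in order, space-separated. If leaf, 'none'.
Node H's children (from adjacency): A

Answer: A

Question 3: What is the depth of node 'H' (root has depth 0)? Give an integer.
Answer: 1

Derivation:
Path from root to H: D -> H
Depth = number of edges = 1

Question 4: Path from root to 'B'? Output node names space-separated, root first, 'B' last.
Walk down from root: D -> J -> B

Answer: D J B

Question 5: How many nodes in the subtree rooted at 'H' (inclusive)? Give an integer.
Subtree rooted at H contains: A, H
Count = 2

Answer: 2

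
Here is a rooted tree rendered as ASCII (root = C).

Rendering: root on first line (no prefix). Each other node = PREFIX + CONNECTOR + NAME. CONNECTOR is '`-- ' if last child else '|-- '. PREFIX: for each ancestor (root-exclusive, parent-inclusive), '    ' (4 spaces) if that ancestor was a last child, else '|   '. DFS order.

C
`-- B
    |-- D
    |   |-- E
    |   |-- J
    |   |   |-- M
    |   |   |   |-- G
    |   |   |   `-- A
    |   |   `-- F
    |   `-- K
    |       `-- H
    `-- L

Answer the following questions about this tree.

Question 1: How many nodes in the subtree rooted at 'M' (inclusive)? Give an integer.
Answer: 3

Derivation:
Subtree rooted at M contains: A, G, M
Count = 3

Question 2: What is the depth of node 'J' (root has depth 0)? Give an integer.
Answer: 3

Derivation:
Path from root to J: C -> B -> D -> J
Depth = number of edges = 3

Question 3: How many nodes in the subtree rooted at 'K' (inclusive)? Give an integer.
Answer: 2

Derivation:
Subtree rooted at K contains: H, K
Count = 2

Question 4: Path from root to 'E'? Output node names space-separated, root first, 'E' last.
Answer: C B D E

Derivation:
Walk down from root: C -> B -> D -> E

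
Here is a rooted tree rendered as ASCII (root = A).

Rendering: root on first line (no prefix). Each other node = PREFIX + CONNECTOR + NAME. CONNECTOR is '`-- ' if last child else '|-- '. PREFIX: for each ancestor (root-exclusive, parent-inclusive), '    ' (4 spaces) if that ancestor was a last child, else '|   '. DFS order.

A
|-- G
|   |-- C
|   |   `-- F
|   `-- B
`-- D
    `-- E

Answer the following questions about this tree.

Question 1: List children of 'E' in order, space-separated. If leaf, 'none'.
Node E's children (from adjacency): (leaf)

Answer: none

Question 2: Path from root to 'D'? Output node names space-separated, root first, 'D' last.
Answer: A D

Derivation:
Walk down from root: A -> D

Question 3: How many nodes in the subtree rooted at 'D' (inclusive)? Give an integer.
Subtree rooted at D contains: D, E
Count = 2

Answer: 2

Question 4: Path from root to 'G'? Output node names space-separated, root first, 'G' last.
Answer: A G

Derivation:
Walk down from root: A -> G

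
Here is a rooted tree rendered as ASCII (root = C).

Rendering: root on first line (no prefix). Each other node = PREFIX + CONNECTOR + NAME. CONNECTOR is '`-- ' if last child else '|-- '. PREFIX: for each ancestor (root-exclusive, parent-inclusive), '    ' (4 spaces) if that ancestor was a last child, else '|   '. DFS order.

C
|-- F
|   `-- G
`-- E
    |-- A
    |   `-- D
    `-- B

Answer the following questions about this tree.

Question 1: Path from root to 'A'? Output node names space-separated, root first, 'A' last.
Walk down from root: C -> E -> A

Answer: C E A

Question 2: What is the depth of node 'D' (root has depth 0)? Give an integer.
Answer: 3

Derivation:
Path from root to D: C -> E -> A -> D
Depth = number of edges = 3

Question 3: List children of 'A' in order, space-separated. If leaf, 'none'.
Node A's children (from adjacency): D

Answer: D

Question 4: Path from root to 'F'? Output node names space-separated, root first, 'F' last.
Answer: C F

Derivation:
Walk down from root: C -> F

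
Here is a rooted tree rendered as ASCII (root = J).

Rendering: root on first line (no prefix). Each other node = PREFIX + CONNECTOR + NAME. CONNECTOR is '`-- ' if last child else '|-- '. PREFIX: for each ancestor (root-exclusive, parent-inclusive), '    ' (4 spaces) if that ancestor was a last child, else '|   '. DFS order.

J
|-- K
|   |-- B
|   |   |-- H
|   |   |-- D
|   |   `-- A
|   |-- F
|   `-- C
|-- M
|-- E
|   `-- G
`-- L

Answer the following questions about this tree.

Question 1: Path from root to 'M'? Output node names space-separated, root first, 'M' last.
Answer: J M

Derivation:
Walk down from root: J -> M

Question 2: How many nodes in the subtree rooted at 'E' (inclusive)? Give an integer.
Answer: 2

Derivation:
Subtree rooted at E contains: E, G
Count = 2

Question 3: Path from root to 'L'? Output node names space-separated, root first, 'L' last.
Walk down from root: J -> L

Answer: J L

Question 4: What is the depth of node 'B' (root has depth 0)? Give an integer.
Path from root to B: J -> K -> B
Depth = number of edges = 2

Answer: 2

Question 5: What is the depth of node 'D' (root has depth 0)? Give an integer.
Answer: 3

Derivation:
Path from root to D: J -> K -> B -> D
Depth = number of edges = 3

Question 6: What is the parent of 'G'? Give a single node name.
Scan adjacency: G appears as child of E

Answer: E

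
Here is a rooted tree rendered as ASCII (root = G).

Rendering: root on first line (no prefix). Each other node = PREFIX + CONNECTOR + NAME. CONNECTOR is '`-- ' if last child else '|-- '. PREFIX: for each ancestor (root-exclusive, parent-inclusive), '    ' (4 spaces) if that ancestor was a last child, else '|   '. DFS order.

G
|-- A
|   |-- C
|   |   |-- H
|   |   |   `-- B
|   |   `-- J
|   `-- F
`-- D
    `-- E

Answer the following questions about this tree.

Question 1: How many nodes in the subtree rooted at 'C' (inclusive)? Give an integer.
Answer: 4

Derivation:
Subtree rooted at C contains: B, C, H, J
Count = 4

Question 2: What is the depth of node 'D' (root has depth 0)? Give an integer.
Answer: 1

Derivation:
Path from root to D: G -> D
Depth = number of edges = 1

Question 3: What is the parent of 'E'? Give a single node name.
Scan adjacency: E appears as child of D

Answer: D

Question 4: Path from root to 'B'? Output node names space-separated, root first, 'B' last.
Answer: G A C H B

Derivation:
Walk down from root: G -> A -> C -> H -> B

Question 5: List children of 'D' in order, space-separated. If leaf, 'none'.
Node D's children (from adjacency): E

Answer: E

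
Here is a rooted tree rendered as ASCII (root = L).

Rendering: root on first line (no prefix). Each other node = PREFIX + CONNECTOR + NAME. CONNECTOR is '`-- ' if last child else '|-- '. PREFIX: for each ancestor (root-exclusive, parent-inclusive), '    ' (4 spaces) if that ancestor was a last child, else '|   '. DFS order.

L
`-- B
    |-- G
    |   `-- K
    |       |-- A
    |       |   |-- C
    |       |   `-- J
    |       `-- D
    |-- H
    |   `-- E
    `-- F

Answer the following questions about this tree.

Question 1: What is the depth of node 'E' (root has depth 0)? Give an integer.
Path from root to E: L -> B -> H -> E
Depth = number of edges = 3

Answer: 3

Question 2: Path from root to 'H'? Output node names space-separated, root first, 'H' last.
Answer: L B H

Derivation:
Walk down from root: L -> B -> H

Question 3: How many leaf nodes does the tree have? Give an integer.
Answer: 5

Derivation:
Leaves (nodes with no children): C, D, E, F, J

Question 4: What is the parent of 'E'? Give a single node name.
Scan adjacency: E appears as child of H

Answer: H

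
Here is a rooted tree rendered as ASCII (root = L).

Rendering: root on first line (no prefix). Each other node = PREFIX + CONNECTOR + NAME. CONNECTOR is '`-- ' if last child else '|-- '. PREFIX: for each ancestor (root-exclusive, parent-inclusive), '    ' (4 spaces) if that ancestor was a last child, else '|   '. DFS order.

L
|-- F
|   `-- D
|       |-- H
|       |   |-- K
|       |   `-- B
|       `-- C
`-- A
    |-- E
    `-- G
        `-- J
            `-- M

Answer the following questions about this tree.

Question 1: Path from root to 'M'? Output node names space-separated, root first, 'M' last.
Answer: L A G J M

Derivation:
Walk down from root: L -> A -> G -> J -> M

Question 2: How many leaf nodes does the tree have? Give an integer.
Answer: 5

Derivation:
Leaves (nodes with no children): B, C, E, K, M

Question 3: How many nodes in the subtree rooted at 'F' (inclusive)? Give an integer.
Answer: 6

Derivation:
Subtree rooted at F contains: B, C, D, F, H, K
Count = 6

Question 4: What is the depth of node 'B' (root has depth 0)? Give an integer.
Path from root to B: L -> F -> D -> H -> B
Depth = number of edges = 4

Answer: 4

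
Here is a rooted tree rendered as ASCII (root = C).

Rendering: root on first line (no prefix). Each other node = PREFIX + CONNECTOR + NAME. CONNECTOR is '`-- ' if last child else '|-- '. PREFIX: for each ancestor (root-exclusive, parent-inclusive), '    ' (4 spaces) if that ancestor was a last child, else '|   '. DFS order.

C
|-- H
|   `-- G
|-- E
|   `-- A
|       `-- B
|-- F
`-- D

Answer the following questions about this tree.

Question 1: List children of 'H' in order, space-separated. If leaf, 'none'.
Answer: G

Derivation:
Node H's children (from adjacency): G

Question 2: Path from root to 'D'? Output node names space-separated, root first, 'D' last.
Answer: C D

Derivation:
Walk down from root: C -> D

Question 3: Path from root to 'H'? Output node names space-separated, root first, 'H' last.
Answer: C H

Derivation:
Walk down from root: C -> H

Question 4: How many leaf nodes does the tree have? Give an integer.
Leaves (nodes with no children): B, D, F, G

Answer: 4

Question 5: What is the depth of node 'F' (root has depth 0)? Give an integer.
Answer: 1

Derivation:
Path from root to F: C -> F
Depth = number of edges = 1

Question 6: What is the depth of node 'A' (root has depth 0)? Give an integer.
Answer: 2

Derivation:
Path from root to A: C -> E -> A
Depth = number of edges = 2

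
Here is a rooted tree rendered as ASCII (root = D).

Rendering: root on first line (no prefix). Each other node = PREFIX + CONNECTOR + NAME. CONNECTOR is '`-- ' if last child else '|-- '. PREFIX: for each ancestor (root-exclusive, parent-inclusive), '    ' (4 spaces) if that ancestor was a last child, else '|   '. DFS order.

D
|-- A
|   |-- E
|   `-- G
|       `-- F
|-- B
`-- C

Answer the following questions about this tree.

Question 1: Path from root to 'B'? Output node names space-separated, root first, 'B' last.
Walk down from root: D -> B

Answer: D B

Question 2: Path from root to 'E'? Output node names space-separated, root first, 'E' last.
Walk down from root: D -> A -> E

Answer: D A E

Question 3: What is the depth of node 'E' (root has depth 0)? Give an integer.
Answer: 2

Derivation:
Path from root to E: D -> A -> E
Depth = number of edges = 2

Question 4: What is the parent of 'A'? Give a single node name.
Scan adjacency: A appears as child of D

Answer: D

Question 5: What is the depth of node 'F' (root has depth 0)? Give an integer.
Answer: 3

Derivation:
Path from root to F: D -> A -> G -> F
Depth = number of edges = 3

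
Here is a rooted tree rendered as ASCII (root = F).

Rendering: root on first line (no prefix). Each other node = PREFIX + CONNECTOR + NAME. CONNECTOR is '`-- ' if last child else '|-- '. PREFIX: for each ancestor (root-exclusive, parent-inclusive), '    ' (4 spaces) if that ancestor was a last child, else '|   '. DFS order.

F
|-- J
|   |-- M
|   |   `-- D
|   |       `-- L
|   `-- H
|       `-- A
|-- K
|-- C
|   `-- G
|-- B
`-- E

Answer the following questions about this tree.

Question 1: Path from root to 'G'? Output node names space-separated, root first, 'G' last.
Answer: F C G

Derivation:
Walk down from root: F -> C -> G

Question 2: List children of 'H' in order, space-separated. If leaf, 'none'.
Node H's children (from adjacency): A

Answer: A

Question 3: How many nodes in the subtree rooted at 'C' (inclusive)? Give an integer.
Answer: 2

Derivation:
Subtree rooted at C contains: C, G
Count = 2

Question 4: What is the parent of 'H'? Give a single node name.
Scan adjacency: H appears as child of J

Answer: J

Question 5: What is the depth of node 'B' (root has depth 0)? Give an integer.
Answer: 1

Derivation:
Path from root to B: F -> B
Depth = number of edges = 1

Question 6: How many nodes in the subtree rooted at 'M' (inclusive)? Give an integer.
Answer: 3

Derivation:
Subtree rooted at M contains: D, L, M
Count = 3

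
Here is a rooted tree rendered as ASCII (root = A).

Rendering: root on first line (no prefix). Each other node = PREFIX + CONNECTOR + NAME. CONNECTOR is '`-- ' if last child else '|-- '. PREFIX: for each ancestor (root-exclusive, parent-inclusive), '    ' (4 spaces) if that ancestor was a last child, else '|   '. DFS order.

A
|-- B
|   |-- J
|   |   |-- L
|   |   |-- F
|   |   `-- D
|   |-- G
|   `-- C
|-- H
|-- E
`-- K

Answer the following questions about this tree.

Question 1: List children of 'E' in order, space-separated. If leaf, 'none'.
Answer: none

Derivation:
Node E's children (from adjacency): (leaf)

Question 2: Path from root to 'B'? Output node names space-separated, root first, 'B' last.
Walk down from root: A -> B

Answer: A B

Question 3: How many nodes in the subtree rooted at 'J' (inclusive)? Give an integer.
Subtree rooted at J contains: D, F, J, L
Count = 4

Answer: 4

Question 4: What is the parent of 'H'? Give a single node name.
Scan adjacency: H appears as child of A

Answer: A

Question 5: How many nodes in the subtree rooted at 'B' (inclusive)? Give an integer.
Answer: 7

Derivation:
Subtree rooted at B contains: B, C, D, F, G, J, L
Count = 7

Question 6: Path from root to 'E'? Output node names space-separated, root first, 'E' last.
Walk down from root: A -> E

Answer: A E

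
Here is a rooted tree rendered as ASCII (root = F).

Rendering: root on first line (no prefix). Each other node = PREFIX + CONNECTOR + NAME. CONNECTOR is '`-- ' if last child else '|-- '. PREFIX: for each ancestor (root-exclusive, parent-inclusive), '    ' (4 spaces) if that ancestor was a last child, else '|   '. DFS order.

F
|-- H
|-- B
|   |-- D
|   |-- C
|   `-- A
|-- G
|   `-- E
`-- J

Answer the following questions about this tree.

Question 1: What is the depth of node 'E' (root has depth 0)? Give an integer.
Path from root to E: F -> G -> E
Depth = number of edges = 2

Answer: 2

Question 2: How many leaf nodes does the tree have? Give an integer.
Answer: 6

Derivation:
Leaves (nodes with no children): A, C, D, E, H, J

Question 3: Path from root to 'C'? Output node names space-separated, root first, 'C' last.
Walk down from root: F -> B -> C

Answer: F B C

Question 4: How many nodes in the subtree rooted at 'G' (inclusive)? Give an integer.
Subtree rooted at G contains: E, G
Count = 2

Answer: 2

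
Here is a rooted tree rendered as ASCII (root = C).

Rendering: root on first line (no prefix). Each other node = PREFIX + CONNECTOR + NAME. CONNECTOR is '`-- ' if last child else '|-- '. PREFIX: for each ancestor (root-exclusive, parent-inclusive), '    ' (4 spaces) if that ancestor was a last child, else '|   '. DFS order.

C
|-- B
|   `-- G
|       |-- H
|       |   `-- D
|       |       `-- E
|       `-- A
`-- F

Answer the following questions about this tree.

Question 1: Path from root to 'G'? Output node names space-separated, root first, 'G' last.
Walk down from root: C -> B -> G

Answer: C B G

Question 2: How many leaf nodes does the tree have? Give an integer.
Leaves (nodes with no children): A, E, F

Answer: 3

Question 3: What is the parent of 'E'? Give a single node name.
Answer: D

Derivation:
Scan adjacency: E appears as child of D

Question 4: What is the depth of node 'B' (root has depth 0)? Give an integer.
Answer: 1

Derivation:
Path from root to B: C -> B
Depth = number of edges = 1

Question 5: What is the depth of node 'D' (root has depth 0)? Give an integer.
Path from root to D: C -> B -> G -> H -> D
Depth = number of edges = 4

Answer: 4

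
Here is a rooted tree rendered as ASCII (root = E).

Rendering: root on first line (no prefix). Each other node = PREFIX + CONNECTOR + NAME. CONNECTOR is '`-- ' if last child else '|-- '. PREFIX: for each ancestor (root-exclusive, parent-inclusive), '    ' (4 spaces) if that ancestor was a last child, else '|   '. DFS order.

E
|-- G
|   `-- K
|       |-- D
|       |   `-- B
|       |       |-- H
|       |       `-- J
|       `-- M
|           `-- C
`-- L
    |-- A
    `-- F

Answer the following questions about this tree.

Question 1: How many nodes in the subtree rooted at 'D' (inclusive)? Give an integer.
Answer: 4

Derivation:
Subtree rooted at D contains: B, D, H, J
Count = 4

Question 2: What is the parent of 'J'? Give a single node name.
Answer: B

Derivation:
Scan adjacency: J appears as child of B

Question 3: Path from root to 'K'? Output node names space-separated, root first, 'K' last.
Answer: E G K

Derivation:
Walk down from root: E -> G -> K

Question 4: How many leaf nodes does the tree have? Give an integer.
Answer: 5

Derivation:
Leaves (nodes with no children): A, C, F, H, J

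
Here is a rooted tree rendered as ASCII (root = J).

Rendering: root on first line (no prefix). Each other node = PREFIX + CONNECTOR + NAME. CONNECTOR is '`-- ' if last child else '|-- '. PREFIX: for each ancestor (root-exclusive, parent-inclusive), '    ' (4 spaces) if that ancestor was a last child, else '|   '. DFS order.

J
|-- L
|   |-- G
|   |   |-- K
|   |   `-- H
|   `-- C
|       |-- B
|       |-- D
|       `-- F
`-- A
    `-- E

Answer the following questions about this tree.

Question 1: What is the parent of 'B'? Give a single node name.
Answer: C

Derivation:
Scan adjacency: B appears as child of C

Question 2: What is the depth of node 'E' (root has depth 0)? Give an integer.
Answer: 2

Derivation:
Path from root to E: J -> A -> E
Depth = number of edges = 2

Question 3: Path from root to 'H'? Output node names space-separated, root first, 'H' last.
Answer: J L G H

Derivation:
Walk down from root: J -> L -> G -> H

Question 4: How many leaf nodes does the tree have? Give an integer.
Leaves (nodes with no children): B, D, E, F, H, K

Answer: 6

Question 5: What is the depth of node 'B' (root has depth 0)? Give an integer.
Path from root to B: J -> L -> C -> B
Depth = number of edges = 3

Answer: 3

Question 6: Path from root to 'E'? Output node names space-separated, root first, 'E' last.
Answer: J A E

Derivation:
Walk down from root: J -> A -> E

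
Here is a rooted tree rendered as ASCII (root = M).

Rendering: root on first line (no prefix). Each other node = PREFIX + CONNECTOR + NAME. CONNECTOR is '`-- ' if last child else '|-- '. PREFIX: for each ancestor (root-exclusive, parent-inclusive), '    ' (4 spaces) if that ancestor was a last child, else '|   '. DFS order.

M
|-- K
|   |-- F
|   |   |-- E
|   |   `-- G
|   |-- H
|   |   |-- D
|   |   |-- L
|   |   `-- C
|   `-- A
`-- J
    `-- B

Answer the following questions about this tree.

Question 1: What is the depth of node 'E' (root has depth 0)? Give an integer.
Answer: 3

Derivation:
Path from root to E: M -> K -> F -> E
Depth = number of edges = 3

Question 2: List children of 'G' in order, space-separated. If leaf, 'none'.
Node G's children (from adjacency): (leaf)

Answer: none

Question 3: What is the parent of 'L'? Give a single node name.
Scan adjacency: L appears as child of H

Answer: H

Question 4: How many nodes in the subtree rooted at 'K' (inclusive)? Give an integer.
Subtree rooted at K contains: A, C, D, E, F, G, H, K, L
Count = 9

Answer: 9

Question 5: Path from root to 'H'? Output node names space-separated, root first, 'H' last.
Answer: M K H

Derivation:
Walk down from root: M -> K -> H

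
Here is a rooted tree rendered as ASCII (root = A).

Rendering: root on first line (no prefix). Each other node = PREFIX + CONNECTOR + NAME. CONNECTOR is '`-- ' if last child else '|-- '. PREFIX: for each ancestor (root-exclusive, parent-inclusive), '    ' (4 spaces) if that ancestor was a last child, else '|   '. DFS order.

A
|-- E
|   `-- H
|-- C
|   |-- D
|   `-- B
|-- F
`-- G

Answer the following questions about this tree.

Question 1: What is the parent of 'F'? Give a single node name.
Answer: A

Derivation:
Scan adjacency: F appears as child of A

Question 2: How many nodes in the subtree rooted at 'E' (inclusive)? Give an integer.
Answer: 2

Derivation:
Subtree rooted at E contains: E, H
Count = 2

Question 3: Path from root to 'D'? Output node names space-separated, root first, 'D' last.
Walk down from root: A -> C -> D

Answer: A C D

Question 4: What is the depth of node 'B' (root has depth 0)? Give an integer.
Path from root to B: A -> C -> B
Depth = number of edges = 2

Answer: 2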